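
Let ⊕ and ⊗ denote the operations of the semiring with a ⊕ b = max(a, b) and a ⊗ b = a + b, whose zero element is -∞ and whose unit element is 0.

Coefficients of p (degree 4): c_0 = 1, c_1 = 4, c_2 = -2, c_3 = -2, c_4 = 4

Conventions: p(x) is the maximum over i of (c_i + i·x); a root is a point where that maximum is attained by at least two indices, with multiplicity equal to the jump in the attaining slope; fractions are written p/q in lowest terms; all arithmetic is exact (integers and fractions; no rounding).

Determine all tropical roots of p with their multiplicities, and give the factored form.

hull edge (i=0, c=1) to (i=1, c=4): slope 3, span 1
hull edge (i=1, c=4) to (i=4, c=4): slope 0, span 3
Factored form: p(x) = 4 ⊗ (x ⊕ (-3)) ⊗ (x ⊕ 0) ⊗ (x ⊕ 0) ⊗ (x ⊕ 0)
Answer: roots = -3 (mult 1), 0 (mult 3)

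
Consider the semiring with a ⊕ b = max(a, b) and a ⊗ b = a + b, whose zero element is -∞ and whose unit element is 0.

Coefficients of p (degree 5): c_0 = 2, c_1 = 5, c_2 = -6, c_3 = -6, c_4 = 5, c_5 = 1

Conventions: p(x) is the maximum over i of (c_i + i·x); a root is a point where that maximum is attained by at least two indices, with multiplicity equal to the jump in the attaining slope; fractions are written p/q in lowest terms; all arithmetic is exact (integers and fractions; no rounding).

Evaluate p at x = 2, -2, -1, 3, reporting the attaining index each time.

p(2) = max(2+0·2=2, 5+1·2=7, -6+2·2=-2, -6+3·2=0, 5+4·2=13, 1+5·2=11) = 13 (attained by i=4)
p(-2) = max(2+0·(-2)=2, 5+1·(-2)=3, -6+2·(-2)=-10, -6+3·(-2)=-12, 5+4·(-2)=-3, 1+5·(-2)=-9) = 3 (attained by i=1)
p(-1) = max(2+0·(-1)=2, 5+1·(-1)=4, -6+2·(-1)=-8, -6+3·(-1)=-9, 5+4·(-1)=1, 1+5·(-1)=-4) = 4 (attained by i=1)
p(3) = max(2+0·3=2, 5+1·3=8, -6+2·3=0, -6+3·3=3, 5+4·3=17, 1+5·3=16) = 17 (attained by i=4)
Answer: p(2) = 13; p(-2) = 3; p(-1) = 4; p(3) = 17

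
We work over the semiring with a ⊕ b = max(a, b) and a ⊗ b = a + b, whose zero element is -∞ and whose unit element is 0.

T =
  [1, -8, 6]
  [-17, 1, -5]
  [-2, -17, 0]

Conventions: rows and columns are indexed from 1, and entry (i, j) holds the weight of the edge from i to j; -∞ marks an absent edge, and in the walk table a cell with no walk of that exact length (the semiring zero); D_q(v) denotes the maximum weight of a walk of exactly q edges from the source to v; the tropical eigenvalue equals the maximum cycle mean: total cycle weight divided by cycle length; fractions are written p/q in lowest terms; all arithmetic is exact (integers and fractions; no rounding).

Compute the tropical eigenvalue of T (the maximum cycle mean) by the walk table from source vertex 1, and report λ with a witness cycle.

q=0: [0, -∞, -∞]
q=1: [1, -8, 6]
q=2: [4, -7, 7]
q=3: [5, -4, 10]
Optimal cycle mean attained by: cycle 1->3->1, total 6 + (-2), length 2.
Answer: λ = 2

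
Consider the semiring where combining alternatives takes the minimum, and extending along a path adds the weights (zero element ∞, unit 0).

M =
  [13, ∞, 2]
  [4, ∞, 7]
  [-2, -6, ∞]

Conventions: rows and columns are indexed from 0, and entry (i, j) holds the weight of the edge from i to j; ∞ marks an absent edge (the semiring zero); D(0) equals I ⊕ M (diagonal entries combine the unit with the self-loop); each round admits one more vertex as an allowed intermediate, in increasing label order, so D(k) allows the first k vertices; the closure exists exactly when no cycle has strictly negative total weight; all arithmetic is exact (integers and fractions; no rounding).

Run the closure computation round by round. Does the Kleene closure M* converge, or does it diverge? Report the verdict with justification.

D(0):
  [0, ∞, 2]
  [4, 0, 7]
  [-2, -6, 0]
D(1):
  [0, ∞, 2]
  [4, 0, 6]
  [-2, -6, 0]
D(2):
  [0, ∞, 2]
  [4, 0, 6]
  [-2, -6, 0]
D(3):
  [0, -4, 2]
  [4, 0, 6]
  [-2, -6, 0]
Key observation: every diagonal entry stays at the unit through all rounds, so no improving cycle exists.
Answer: CONVERGES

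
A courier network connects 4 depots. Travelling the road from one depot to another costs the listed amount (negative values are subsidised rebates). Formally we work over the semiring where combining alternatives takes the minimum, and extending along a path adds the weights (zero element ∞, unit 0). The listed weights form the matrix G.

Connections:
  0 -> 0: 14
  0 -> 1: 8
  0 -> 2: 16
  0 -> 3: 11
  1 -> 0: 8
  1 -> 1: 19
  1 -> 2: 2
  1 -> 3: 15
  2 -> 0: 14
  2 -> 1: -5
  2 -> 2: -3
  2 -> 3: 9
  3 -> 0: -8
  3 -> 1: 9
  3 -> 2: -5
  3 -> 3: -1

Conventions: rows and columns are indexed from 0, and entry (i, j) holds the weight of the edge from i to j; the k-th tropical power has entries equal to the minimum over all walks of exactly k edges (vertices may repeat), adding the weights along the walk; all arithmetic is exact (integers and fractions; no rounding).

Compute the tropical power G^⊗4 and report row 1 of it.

G^⊗2:
  [3, 11, 6, 10]
  [7, -3, -1, 11]
  [1, -8, -6, 6]
  [-9, -10, -8, -2]
G^⊗3:
  [2, 1, 3, 9]
  [3, -6, -4, 8]
  [-2, -11, -9, 3]
  [-10, -13, -11, -3]
G^⊗4:
  [1, -2, 0, 8]
  [0, -9, -7, 5]
  [-5, -14, -12, 0]
  [-11, -16, -14, -4]
Answer: row 1 of G^⊗4 = [0, -9, -7, 5]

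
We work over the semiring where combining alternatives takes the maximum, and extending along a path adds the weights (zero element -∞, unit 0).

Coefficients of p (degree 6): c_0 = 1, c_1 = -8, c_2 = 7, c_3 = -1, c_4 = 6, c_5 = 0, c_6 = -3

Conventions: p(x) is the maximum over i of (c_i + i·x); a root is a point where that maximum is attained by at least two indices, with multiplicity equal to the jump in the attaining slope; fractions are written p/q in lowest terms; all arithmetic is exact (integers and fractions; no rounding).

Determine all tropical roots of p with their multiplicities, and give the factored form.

hull edge (i=0, c=1) to (i=2, c=7): slope 3, span 2
hull edge (i=2, c=7) to (i=4, c=6): slope -1/2, span 2
hull edge (i=4, c=6) to (i=6, c=-3): slope -9/2, span 2
Factored form: p(x) = -3 ⊗ (x ⊕ (-3)) ⊗ (x ⊕ (-3)) ⊗ (x ⊕ 1/2) ⊗ (x ⊕ 1/2) ⊗ (x ⊕ 9/2) ⊗ (x ⊕ 9/2)
Answer: roots = -3 (mult 2), 1/2 (mult 2), 9/2 (mult 2)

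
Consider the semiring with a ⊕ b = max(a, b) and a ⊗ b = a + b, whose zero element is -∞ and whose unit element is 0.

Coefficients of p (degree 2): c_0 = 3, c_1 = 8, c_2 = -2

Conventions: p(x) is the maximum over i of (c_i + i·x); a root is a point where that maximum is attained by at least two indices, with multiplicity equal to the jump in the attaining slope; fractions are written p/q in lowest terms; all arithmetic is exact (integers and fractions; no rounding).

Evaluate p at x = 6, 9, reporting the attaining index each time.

p(6) = max(3+0·6=3, 8+1·6=14, -2+2·6=10) = 14 (attained by i=1)
p(9) = max(3+0·9=3, 8+1·9=17, -2+2·9=16) = 17 (attained by i=1)
Answer: p(6) = 14; p(9) = 17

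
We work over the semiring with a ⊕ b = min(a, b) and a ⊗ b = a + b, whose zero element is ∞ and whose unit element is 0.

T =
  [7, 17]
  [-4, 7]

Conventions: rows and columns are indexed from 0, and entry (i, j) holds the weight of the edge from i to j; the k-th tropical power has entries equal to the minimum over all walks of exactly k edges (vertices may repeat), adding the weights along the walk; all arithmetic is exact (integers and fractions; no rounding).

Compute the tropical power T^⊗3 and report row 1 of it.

T^⊗2:
  [13, 24]
  [3, 13]
T^⊗3:
  [20, 30]
  [9, 20]
Answer: row 1 of T^⊗3 = [9, 20]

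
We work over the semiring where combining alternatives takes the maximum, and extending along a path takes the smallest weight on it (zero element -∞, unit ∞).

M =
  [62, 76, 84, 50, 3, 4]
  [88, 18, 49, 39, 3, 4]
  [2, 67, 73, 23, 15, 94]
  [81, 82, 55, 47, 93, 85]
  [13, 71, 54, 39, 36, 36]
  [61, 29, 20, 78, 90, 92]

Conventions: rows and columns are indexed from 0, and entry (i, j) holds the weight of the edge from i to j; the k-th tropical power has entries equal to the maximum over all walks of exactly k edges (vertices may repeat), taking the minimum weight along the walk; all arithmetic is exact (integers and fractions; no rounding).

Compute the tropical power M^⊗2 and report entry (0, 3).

M^⊗2:
  [76, 67, 73, 50, 50, 84]
  [62, 76, 84, 50, 39, 49]
  [67, 67, 73, 78, 90, 92]
  [82, 76, 81, 78, 85, 85]
  [71, 54, 54, 39, 39, 54]
  [78, 78, 61, 78, 90, 92]
Key observation: the optimum is the walk 0->0->3, with weight 62 min 50 = 50.
Optimal value attained by: walk 0->0->3.
Answer: (M^⊗2)[0][3] = 50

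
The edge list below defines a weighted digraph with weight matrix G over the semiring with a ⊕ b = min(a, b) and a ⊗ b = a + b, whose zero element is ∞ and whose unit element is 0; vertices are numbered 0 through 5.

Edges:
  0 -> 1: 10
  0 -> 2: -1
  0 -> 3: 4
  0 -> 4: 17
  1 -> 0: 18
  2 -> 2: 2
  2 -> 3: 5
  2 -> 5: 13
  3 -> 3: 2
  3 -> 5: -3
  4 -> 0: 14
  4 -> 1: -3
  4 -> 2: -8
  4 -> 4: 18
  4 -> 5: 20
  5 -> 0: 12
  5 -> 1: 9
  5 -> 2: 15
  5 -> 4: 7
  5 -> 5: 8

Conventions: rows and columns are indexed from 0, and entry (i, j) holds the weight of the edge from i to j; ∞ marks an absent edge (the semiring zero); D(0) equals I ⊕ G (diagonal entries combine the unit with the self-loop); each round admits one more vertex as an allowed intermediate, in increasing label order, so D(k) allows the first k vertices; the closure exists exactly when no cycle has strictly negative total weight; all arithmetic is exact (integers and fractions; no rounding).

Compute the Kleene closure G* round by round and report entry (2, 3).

D(0):
  [0, 10, -1, 4, 17, ∞]
  [18, 0, ∞, ∞, ∞, ∞]
  [∞, ∞, 0, 5, ∞, 13]
  [∞, ∞, ∞, 0, ∞, -3]
  [14, -3, -8, ∞, 0, 20]
  [12, 9, 15, ∞, 7, 0]
D(1):
  [0, 10, -1, 4, 17, ∞]
  [18, 0, 17, 22, 35, ∞]
  [∞, ∞, 0, 5, ∞, 13]
  [∞, ∞, ∞, 0, ∞, -3]
  [14, -3, -8, 18, 0, 20]
  [12, 9, 11, 16, 7, 0]
D(2):
  [0, 10, -1, 4, 17, ∞]
  [18, 0, 17, 22, 35, ∞]
  [∞, ∞, 0, 5, ∞, 13]
  [∞, ∞, ∞, 0, ∞, -3]
  [14, -3, -8, 18, 0, 20]
  [12, 9, 11, 16, 7, 0]
D(3):
  [0, 10, -1, 4, 17, 12]
  [18, 0, 17, 22, 35, 30]
  [∞, ∞, 0, 5, ∞, 13]
  [∞, ∞, ∞, 0, ∞, -3]
  [14, -3, -8, -3, 0, 5]
  [12, 9, 11, 16, 7, 0]
D(4):
  [0, 10, -1, 4, 17, 1]
  [18, 0, 17, 22, 35, 19]
  [∞, ∞, 0, 5, ∞, 2]
  [∞, ∞, ∞, 0, ∞, -3]
  [14, -3, -8, -3, 0, -6]
  [12, 9, 11, 16, 7, 0]
D(5):
  [0, 10, -1, 4, 17, 1]
  [18, 0, 17, 22, 35, 19]
  [∞, ∞, 0, 5, ∞, 2]
  [∞, ∞, ∞, 0, ∞, -3]
  [14, -3, -8, -3, 0, -6]
  [12, 4, -1, 4, 7, 0]
D(6):
  [0, 5, -1, 4, 8, 1]
  [18, 0, 17, 22, 26, 19]
  [14, 6, 0, 5, 9, 2]
  [9, 1, -4, 0, 4, -3]
  [6, -3, -8, -3, 0, -6]
  [12, 4, -1, 4, 7, 0]
Answer: G*[2][3] = 5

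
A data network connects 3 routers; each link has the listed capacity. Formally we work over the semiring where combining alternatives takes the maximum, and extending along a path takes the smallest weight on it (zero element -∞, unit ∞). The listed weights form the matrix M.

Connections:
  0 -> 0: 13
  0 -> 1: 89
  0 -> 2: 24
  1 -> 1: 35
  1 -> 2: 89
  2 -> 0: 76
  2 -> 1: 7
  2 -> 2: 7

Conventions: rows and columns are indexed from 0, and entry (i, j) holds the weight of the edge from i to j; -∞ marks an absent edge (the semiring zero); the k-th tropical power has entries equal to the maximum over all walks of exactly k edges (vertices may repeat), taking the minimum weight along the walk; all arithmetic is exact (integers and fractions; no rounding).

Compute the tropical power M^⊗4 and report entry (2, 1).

M^⊗2:
  [24, 35, 89]
  [76, 35, 35]
  [13, 76, 24]
M^⊗3:
  [76, 35, 35]
  [35, 76, 35]
  [24, 35, 76]
M^⊗4:
  [35, 76, 35]
  [35, 35, 76]
  [76, 35, 35]
Key observation: the optimum is the walk 2->0->1->1->1, with weight 76 min 89 min 35 min 35 = 35.
Optimal value attained by: walk 2->0->1->1->1.
Answer: (M^⊗4)[2][1] = 35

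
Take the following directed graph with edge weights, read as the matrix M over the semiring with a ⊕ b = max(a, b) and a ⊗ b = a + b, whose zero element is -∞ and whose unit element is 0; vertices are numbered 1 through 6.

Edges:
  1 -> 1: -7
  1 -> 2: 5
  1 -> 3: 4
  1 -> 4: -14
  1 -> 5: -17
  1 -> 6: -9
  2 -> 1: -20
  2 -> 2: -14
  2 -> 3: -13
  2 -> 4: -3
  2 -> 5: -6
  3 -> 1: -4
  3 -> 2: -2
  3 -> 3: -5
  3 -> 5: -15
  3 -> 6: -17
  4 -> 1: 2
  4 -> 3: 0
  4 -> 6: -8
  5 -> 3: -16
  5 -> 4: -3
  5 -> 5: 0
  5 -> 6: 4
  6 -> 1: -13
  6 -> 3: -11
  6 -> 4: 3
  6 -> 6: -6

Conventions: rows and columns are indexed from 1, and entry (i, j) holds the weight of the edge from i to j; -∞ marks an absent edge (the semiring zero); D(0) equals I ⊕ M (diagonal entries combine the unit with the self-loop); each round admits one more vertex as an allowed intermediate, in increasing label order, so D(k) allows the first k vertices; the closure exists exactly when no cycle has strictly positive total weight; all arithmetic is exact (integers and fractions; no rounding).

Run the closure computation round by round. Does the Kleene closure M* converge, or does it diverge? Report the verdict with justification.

D(0):
  [0, 5, 4, -14, -17, -9]
  [-20, 0, -13, -3, -6, -∞]
  [-4, -2, 0, -∞, -15, -17]
  [2, -∞, 0, 0, -∞, -8]
  [-∞, -∞, -16, -3, 0, 4]
  [-13, -∞, -11, 3, -∞, 0]
D(1):
  [0, 5, 4, -14, -17, -9]
  [-20, 0, -13, -3, -6, -29]
  [-4, 1, 0, -18, -15, -13]
  [2, 7, 6, 0, -15, -7]
  [-∞, -∞, -16, -3, 0, 4]
  [-13, -8, -9, 3, -30, 0]
Detection: at round 2, diagonal entry (4, 4) turns strictly positive.
Key observation: the cycle 4->1->2->4 has total weight 2 + 5 + (-3), which is strictly positive.
Answer: DIVERGES — positive cycle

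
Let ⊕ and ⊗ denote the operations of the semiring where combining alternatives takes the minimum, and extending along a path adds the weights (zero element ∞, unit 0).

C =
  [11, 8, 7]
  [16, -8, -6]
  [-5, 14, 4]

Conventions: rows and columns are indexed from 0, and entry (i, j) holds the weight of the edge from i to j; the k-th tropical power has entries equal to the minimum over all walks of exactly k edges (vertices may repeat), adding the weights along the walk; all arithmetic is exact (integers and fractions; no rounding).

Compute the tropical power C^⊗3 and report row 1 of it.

C^⊗2:
  [2, 0, 2]
  [-11, -16, -14]
  [-1, 3, 2]
C^⊗3:
  [-3, -8, -6]
  [-19, -24, -22]
  [-3, -5, -3]
Answer: row 1 of C^⊗3 = [-19, -24, -22]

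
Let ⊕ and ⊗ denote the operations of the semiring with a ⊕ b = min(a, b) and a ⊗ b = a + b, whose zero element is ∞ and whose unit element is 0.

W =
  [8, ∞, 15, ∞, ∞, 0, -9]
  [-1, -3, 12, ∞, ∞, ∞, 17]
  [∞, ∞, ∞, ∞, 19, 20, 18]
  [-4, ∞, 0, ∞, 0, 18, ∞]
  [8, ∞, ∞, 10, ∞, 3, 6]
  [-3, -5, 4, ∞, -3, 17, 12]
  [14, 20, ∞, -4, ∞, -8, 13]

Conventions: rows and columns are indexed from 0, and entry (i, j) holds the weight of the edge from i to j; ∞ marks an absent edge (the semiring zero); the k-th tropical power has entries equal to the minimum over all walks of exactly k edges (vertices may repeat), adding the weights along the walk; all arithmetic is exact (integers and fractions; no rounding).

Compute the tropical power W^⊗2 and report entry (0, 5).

W^⊗2:
  [-3, -5, 4, -13, -3, -17, -1]
  [-4, -6, 9, 13, 31, -1, -10]
  [17, 15, 24, 14, 17, 10, 25]
  [4, 13, 11, 10, 15, -4, -13]
  [0, -2, 7, 2, 0, -2, -1]
  [-6, -8, 7, 7, 14, -3, -12]
  [-11, -13, -4, 9, -11, 5, 4]
Key observation: the optimum is the walk 0->6->5, with weight (-9) + (-8) = -17.
Optimal value attained by: walk 0->6->5.
Answer: (W^⊗2)[0][5] = -17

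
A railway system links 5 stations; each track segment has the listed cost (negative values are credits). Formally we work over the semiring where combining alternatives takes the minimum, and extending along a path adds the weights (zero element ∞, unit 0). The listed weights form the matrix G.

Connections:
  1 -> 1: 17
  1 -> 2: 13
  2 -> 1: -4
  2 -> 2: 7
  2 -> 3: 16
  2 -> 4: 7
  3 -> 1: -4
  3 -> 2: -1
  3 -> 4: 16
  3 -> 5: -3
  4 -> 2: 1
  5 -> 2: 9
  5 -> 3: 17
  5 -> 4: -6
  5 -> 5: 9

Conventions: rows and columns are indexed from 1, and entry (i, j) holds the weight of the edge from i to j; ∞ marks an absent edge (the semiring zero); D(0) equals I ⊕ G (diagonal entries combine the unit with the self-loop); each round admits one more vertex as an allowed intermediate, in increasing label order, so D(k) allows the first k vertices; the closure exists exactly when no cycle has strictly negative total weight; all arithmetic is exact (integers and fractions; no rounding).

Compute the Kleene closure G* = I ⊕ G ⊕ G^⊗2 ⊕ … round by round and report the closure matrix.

D(0):
  [0, 13, ∞, ∞, ∞]
  [-4, 0, 16, 7, ∞]
  [-4, -1, 0, 16, -3]
  [∞, 1, ∞, 0, ∞]
  [∞, 9, 17, -6, 0]
D(1):
  [0, 13, ∞, ∞, ∞]
  [-4, 0, 16, 7, ∞]
  [-4, -1, 0, 16, -3]
  [∞, 1, ∞, 0, ∞]
  [∞, 9, 17, -6, 0]
D(2):
  [0, 13, 29, 20, ∞]
  [-4, 0, 16, 7, ∞]
  [-5, -1, 0, 6, -3]
  [-3, 1, 17, 0, ∞]
  [5, 9, 17, -6, 0]
D(3):
  [0, 13, 29, 20, 26]
  [-4, 0, 16, 7, 13]
  [-5, -1, 0, 6, -3]
  [-3, 1, 17, 0, 14]
  [5, 9, 17, -6, 0]
D(4):
  [0, 13, 29, 20, 26]
  [-4, 0, 16, 7, 13]
  [-5, -1, 0, 6, -3]
  [-3, 1, 17, 0, 14]
  [-9, -5, 11, -6, 0]
D(5):
  [0, 13, 29, 20, 26]
  [-4, 0, 16, 7, 13]
  [-12, -8, 0, -9, -3]
  [-3, 1, 17, 0, 14]
  [-9, -5, 11, -6, 0]
Answer: G* = [[0, 13, 29, 20, 26], [-4, 0, 16, 7, 13], [-12, -8, 0, -9, -3], [-3, 1, 17, 0, 14], [-9, -5, 11, -6, 0]]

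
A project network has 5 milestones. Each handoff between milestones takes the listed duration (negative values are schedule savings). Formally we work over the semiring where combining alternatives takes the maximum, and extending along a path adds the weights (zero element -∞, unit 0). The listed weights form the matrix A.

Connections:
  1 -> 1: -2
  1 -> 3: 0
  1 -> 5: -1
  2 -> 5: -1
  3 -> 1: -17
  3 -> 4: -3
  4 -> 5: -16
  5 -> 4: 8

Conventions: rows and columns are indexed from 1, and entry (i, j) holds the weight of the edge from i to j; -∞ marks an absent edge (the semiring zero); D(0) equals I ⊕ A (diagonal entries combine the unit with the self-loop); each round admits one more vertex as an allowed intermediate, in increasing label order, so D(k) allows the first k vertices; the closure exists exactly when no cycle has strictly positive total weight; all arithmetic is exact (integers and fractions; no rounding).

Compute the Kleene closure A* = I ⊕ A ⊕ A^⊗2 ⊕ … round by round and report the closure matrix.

D(0):
  [0, -∞, 0, -∞, -1]
  [-∞, 0, -∞, -∞, -1]
  [-17, -∞, 0, -3, -∞]
  [-∞, -∞, -∞, 0, -16]
  [-∞, -∞, -∞, 8, 0]
D(1):
  [0, -∞, 0, -∞, -1]
  [-∞, 0, -∞, -∞, -1]
  [-17, -∞, 0, -3, -18]
  [-∞, -∞, -∞, 0, -16]
  [-∞, -∞, -∞, 8, 0]
D(2):
  [0, -∞, 0, -∞, -1]
  [-∞, 0, -∞, -∞, -1]
  [-17, -∞, 0, -3, -18]
  [-∞, -∞, -∞, 0, -16]
  [-∞, -∞, -∞, 8, 0]
D(3):
  [0, -∞, 0, -3, -1]
  [-∞, 0, -∞, -∞, -1]
  [-17, -∞, 0, -3, -18]
  [-∞, -∞, -∞, 0, -16]
  [-∞, -∞, -∞, 8, 0]
D(4):
  [0, -∞, 0, -3, -1]
  [-∞, 0, -∞, -∞, -1]
  [-17, -∞, 0, -3, -18]
  [-∞, -∞, -∞, 0, -16]
  [-∞, -∞, -∞, 8, 0]
D(5):
  [0, -∞, 0, 7, -1]
  [-∞, 0, -∞, 7, -1]
  [-17, -∞, 0, -3, -18]
  [-∞, -∞, -∞, 0, -16]
  [-∞, -∞, -∞, 8, 0]
Answer: A* = [[0, -∞, 0, 7, -1], [-∞, 0, -∞, 7, -1], [-17, -∞, 0, -3, -18], [-∞, -∞, -∞, 0, -16], [-∞, -∞, -∞, 8, 0]]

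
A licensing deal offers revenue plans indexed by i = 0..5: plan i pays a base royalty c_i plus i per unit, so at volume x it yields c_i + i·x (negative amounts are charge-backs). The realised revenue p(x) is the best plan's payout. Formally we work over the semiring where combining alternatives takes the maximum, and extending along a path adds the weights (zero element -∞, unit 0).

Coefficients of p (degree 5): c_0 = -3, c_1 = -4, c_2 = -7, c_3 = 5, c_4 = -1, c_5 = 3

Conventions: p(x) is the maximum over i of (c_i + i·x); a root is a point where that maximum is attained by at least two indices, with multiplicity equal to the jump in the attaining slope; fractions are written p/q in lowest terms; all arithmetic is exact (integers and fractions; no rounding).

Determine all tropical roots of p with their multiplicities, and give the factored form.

hull edge (i=0, c=-3) to (i=3, c=5): slope 8/3, span 3
hull edge (i=3, c=5) to (i=5, c=3): slope -1, span 2
Factored form: p(x) = 3 ⊗ (x ⊕ (-8/3)) ⊗ (x ⊕ (-8/3)) ⊗ (x ⊕ (-8/3)) ⊗ (x ⊕ 1) ⊗ (x ⊕ 1)
Answer: roots = -8/3 (mult 3), 1 (mult 2)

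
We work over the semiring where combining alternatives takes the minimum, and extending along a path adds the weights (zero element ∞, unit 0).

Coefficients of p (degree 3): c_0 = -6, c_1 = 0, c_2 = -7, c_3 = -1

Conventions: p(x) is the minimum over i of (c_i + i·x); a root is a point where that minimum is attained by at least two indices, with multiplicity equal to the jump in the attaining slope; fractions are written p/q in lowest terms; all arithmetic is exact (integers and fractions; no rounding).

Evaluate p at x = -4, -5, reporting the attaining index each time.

p(-4) = min(-6+0·(-4)=-6, 0+1·(-4)=-4, -7+2·(-4)=-15, -1+3·(-4)=-13) = -15 (attained by i=2)
p(-5) = min(-6+0·(-5)=-6, 0+1·(-5)=-5, -7+2·(-5)=-17, -1+3·(-5)=-16) = -17 (attained by i=2)
Answer: p(-4) = -15; p(-5) = -17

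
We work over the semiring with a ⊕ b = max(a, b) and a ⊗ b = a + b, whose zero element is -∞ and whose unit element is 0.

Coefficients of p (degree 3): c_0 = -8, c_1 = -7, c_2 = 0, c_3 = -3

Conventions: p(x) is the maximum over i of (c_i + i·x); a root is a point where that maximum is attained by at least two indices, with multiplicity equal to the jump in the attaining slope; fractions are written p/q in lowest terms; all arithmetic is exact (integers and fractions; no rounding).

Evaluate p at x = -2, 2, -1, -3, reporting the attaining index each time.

p(-2) = max(-8+0·(-2)=-8, -7+1·(-2)=-9, 0+2·(-2)=-4, -3+3·(-2)=-9) = -4 (attained by i=2)
p(2) = max(-8+0·2=-8, -7+1·2=-5, 0+2·2=4, -3+3·2=3) = 4 (attained by i=2)
p(-1) = max(-8+0·(-1)=-8, -7+1·(-1)=-8, 0+2·(-1)=-2, -3+3·(-1)=-6) = -2 (attained by i=2)
p(-3) = max(-8+0·(-3)=-8, -7+1·(-3)=-10, 0+2·(-3)=-6, -3+3·(-3)=-12) = -6 (attained by i=2)
Answer: p(-2) = -4; p(2) = 4; p(-1) = -2; p(-3) = -6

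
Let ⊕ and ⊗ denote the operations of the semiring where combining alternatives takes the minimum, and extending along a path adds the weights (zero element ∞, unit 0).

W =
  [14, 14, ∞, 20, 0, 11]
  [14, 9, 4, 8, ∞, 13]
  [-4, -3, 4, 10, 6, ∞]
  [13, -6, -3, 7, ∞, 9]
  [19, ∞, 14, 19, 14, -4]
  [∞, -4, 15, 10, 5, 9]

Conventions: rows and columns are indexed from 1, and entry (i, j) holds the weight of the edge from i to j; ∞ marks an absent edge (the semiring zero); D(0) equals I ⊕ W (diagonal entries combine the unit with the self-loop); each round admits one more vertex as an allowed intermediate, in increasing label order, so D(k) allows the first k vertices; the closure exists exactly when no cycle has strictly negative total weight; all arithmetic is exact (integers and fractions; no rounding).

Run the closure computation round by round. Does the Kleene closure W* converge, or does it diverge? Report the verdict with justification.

D(0):
  [0, 14, ∞, 20, 0, 11]
  [14, 0, 4, 8, ∞, 13]
  [-4, -3, 0, 10, 6, ∞]
  [13, -6, -3, 0, ∞, 9]
  [19, ∞, 14, 19, 0, -4]
  [∞, -4, 15, 10, 5, 0]
D(1):
  [0, 14, ∞, 20, 0, 11]
  [14, 0, 4, 8, 14, 13]
  [-4, -3, 0, 10, -4, 7]
  [13, -6, -3, 0, 13, 9]
  [19, 33, 14, 19, 0, -4]
  [∞, -4, 15, 10, 5, 0]
D(2):
  [0, 14, 18, 20, 0, 11]
  [14, 0, 4, 8, 14, 13]
  [-4, -3, 0, 5, -4, 7]
  [8, -6, -3, 0, 8, 7]
  [19, 33, 14, 19, 0, -4]
  [10, -4, 0, 4, 5, 0]
D(3):
  [0, 14, 18, 20, 0, 11]
  [0, 0, 4, 8, 0, 11]
  [-4, -3, 0, 5, -4, 7]
  [-7, -6, -3, 0, -7, 4]
  [10, 11, 14, 19, 0, -4]
  [-4, -4, 0, 4, -4, 0]
D(4):
  [0, 14, 17, 20, 0, 11]
  [0, 0, 4, 8, 0, 11]
  [-4, -3, 0, 5, -4, 7]
  [-7, -6, -3, 0, -7, 4]
  [10, 11, 14, 19, 0, -4]
  [-4, -4, 0, 4, -4, 0]
Detection: at round 5, diagonal entry (6, 6) turns strictly negative.
Key observation: the cycle 6->2->3->1->5->6 has total weight (-4) + 4 + (-4) + 0 + (-4), which is strictly negative.
Answer: DIVERGES — negative cycle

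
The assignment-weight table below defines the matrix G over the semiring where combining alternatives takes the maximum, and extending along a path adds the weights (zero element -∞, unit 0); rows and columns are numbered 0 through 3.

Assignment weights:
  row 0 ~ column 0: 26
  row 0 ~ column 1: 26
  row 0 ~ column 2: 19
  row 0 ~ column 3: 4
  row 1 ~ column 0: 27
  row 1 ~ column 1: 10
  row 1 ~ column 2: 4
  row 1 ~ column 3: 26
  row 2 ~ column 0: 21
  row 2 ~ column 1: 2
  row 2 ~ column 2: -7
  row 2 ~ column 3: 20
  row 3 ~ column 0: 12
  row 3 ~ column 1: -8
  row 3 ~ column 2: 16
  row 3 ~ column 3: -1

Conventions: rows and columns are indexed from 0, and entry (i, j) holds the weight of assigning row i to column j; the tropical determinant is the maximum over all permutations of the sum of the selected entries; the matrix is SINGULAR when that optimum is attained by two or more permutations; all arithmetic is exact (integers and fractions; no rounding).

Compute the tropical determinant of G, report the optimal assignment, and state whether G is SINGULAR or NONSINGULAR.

σ = (0, 1, 2, 3): 26 + 10 + (-7) + (-1) = 28
σ = (0, 1, 3, 2): 26 + 10 + 20 + 16 = 72
σ = (0, 2, 1, 3): 26 + 4 + 2 + (-1) = 31
σ = (0, 2, 3, 1): 26 + 4 + 20 + (-8) = 42
σ = (0, 3, 1, 2): 26 + 26 + 2 + 16 = 70
σ = (0, 3, 2, 1): 26 + 26 + (-7) + (-8) = 37
σ = (1, 0, 2, 3): 26 + 27 + (-7) + (-1) = 45
σ = (1, 0, 3, 2): 26 + 27 + 20 + 16 = 89
σ = (1, 2, 0, 3): 26 + 4 + 21 + (-1) = 50
σ = (1, 2, 3, 0): 26 + 4 + 20 + 12 = 62
σ = (1, 3, 0, 2): 26 + 26 + 21 + 16 = 89
σ = (1, 3, 2, 0): 26 + 26 + (-7) + 12 = 57
σ = (2, 0, 1, 3): 19 + 27 + 2 + (-1) = 47
σ = (2, 0, 3, 1): 19 + 27 + 20 + (-8) = 58
σ = (2, 1, 0, 3): 19 + 10 + 21 + (-1) = 49
σ = (2, 1, 3, 0): 19 + 10 + 20 + 12 = 61
σ = (2, 3, 0, 1): 19 + 26 + 21 + (-8) = 58
σ = (2, 3, 1, 0): 19 + 26 + 2 + 12 = 59
σ = (3, 0, 1, 2): 4 + 27 + 2 + 16 = 49
σ = (3, 0, 2, 1): 4 + 27 + (-7) + (-8) = 16
σ = (3, 1, 0, 2): 4 + 10 + 21 + 16 = 51
σ = (3, 1, 2, 0): 4 + 10 + (-7) + 12 = 19
σ = (3, 2, 0, 1): 4 + 4 + 21 + (-8) = 21
σ = (3, 2, 1, 0): 4 + 4 + 2 + 12 = 22
Optimal value attained by: σ = (1, 0, 3, 2).
Answer: det⊕(G) = 89; verdict: SINGULAR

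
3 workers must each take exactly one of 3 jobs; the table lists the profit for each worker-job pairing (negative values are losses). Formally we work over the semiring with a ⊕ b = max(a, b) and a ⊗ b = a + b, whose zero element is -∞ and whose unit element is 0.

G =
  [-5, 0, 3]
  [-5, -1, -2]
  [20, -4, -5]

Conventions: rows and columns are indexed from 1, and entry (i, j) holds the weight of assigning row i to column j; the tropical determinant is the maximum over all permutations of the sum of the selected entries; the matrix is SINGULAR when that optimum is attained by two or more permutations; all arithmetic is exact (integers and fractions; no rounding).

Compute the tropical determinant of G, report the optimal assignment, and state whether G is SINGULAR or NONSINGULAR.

σ = (1, 2, 3): (-5) + (-1) + (-5) = -11
σ = (1, 3, 2): (-5) + (-2) + (-4) = -11
σ = (2, 1, 3): 0 + (-5) + (-5) = -10
σ = (2, 3, 1): 0 + (-2) + 20 = 18
σ = (3, 1, 2): 3 + (-5) + (-4) = -6
σ = (3, 2, 1): 3 + (-1) + 20 = 22
Optimal value attained by: σ = (3, 2, 1).
Answer: det⊕(G) = 22; verdict: NONSINGULAR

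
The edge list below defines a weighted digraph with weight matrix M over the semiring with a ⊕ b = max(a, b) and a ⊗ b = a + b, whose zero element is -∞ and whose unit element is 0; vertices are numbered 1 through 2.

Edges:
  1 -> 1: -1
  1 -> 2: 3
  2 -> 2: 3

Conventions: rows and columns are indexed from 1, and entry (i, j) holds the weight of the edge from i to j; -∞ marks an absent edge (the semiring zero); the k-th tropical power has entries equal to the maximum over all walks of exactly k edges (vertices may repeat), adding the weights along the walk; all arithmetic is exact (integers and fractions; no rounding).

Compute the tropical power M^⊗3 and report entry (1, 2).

M^⊗2:
  [-2, 6]
  [-∞, 6]
M^⊗3:
  [-3, 9]
  [-∞, 9]
Key observation: the optimum is the walk 1->2->2->2, with weight 3 + 3 + 3 = 9.
Optimal value attained by: walk 1->2->2->2.
Answer: (M^⊗3)[1][2] = 9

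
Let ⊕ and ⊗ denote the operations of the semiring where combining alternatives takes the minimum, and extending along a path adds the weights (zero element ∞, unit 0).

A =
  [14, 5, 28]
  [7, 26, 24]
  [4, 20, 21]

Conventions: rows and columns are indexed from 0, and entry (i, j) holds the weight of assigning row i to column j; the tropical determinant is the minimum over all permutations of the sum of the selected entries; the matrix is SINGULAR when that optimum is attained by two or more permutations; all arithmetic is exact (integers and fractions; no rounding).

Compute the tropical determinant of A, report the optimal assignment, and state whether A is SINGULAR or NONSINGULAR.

σ = (0, 1, 2): 14 + 26 + 21 = 61
σ = (0, 2, 1): 14 + 24 + 20 = 58
σ = (1, 0, 2): 5 + 7 + 21 = 33
σ = (1, 2, 0): 5 + 24 + 4 = 33
σ = (2, 0, 1): 28 + 7 + 20 = 55
σ = (2, 1, 0): 28 + 26 + 4 = 58
Optimal value attained by: σ = (1, 0, 2).
Answer: det⊕(A) = 33; verdict: SINGULAR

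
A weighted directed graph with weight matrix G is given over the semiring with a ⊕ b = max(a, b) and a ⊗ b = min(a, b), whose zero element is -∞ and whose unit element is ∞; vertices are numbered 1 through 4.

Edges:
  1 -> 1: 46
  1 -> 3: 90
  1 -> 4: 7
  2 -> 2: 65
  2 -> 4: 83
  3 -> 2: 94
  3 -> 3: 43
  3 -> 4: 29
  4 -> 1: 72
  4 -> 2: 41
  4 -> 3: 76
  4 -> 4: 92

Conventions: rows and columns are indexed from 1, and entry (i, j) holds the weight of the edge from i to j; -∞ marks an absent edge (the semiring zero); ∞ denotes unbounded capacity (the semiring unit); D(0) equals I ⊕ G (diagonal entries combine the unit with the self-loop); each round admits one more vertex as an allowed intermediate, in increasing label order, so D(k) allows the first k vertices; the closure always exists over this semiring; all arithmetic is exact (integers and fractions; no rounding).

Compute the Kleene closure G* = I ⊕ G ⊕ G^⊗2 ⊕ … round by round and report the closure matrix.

D(0):
  [∞, -∞, 90, 7]
  [-∞, ∞, -∞, 83]
  [-∞, 94, ∞, 29]
  [72, 41, 76, ∞]
D(1):
  [∞, -∞, 90, 7]
  [-∞, ∞, -∞, 83]
  [-∞, 94, ∞, 29]
  [72, 41, 76, ∞]
D(2):
  [∞, -∞, 90, 7]
  [-∞, ∞, -∞, 83]
  [-∞, 94, ∞, 83]
  [72, 41, 76, ∞]
D(3):
  [∞, 90, 90, 83]
  [-∞, ∞, -∞, 83]
  [-∞, 94, ∞, 83]
  [72, 76, 76, ∞]
D(4):
  [∞, 90, 90, 83]
  [72, ∞, 76, 83]
  [72, 94, ∞, 83]
  [72, 76, 76, ∞]
Answer: G* = [[∞, 90, 90, 83], [72, ∞, 76, 83], [72, 94, ∞, 83], [72, 76, 76, ∞]]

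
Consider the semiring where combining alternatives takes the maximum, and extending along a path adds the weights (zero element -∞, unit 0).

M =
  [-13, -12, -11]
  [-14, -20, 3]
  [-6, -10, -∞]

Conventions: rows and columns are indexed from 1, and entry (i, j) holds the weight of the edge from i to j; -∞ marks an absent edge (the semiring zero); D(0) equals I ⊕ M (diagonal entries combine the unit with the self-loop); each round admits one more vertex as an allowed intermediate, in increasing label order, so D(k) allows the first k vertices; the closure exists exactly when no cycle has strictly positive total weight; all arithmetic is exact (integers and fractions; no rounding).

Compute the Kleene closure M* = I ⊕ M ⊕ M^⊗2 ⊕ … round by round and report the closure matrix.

D(0):
  [0, -12, -11]
  [-14, 0, 3]
  [-6, -10, 0]
D(1):
  [0, -12, -11]
  [-14, 0, 3]
  [-6, -10, 0]
D(2):
  [0, -12, -9]
  [-14, 0, 3]
  [-6, -10, 0]
D(3):
  [0, -12, -9]
  [-3, 0, 3]
  [-6, -10, 0]
Answer: M* = [[0, -12, -9], [-3, 0, 3], [-6, -10, 0]]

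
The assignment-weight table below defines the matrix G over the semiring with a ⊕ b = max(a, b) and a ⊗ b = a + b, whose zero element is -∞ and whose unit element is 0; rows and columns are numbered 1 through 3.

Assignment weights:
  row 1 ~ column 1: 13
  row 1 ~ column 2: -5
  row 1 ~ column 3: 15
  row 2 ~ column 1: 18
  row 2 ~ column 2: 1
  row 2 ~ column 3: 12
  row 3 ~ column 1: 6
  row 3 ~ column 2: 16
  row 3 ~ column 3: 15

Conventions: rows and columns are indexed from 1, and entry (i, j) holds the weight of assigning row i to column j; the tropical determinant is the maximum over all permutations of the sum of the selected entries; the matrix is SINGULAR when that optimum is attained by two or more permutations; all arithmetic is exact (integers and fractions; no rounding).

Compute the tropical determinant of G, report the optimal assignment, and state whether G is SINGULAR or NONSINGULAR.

σ = (1, 2, 3): 13 + 1 + 15 = 29
σ = (1, 3, 2): 13 + 12 + 16 = 41
σ = (2, 1, 3): (-5) + 18 + 15 = 28
σ = (2, 3, 1): (-5) + 12 + 6 = 13
σ = (3, 1, 2): 15 + 18 + 16 = 49
σ = (3, 2, 1): 15 + 1 + 6 = 22
Optimal value attained by: σ = (3, 1, 2).
Answer: det⊕(G) = 49; verdict: NONSINGULAR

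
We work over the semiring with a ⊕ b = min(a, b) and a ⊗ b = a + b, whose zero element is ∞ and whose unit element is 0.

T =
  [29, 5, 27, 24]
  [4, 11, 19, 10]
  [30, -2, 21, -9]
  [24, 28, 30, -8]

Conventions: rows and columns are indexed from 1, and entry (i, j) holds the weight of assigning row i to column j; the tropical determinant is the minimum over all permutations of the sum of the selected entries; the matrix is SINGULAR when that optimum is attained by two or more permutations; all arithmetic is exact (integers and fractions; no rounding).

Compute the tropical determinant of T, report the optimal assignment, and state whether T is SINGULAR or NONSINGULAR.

σ = (1, 2, 3, 4): 29 + 11 + 21 + (-8) = 53
σ = (1, 2, 4, 3): 29 + 11 + (-9) + 30 = 61
σ = (1, 3, 2, 4): 29 + 19 + (-2) + (-8) = 38
σ = (1, 3, 4, 2): 29 + 19 + (-9) + 28 = 67
σ = (1, 4, 2, 3): 29 + 10 + (-2) + 30 = 67
σ = (1, 4, 3, 2): 29 + 10 + 21 + 28 = 88
σ = (2, 1, 3, 4): 5 + 4 + 21 + (-8) = 22
σ = (2, 1, 4, 3): 5 + 4 + (-9) + 30 = 30
σ = (2, 3, 1, 4): 5 + 19 + 30 + (-8) = 46
σ = (2, 3, 4, 1): 5 + 19 + (-9) + 24 = 39
σ = (2, 4, 1, 3): 5 + 10 + 30 + 30 = 75
σ = (2, 4, 3, 1): 5 + 10 + 21 + 24 = 60
σ = (3, 1, 2, 4): 27 + 4 + (-2) + (-8) = 21
σ = (3, 1, 4, 2): 27 + 4 + (-9) + 28 = 50
σ = (3, 2, 1, 4): 27 + 11 + 30 + (-8) = 60
σ = (3, 2, 4, 1): 27 + 11 + (-9) + 24 = 53
σ = (3, 4, 1, 2): 27 + 10 + 30 + 28 = 95
σ = (3, 4, 2, 1): 27 + 10 + (-2) + 24 = 59
σ = (4, 1, 2, 3): 24 + 4 + (-2) + 30 = 56
σ = (4, 1, 3, 2): 24 + 4 + 21 + 28 = 77
σ = (4, 2, 1, 3): 24 + 11 + 30 + 30 = 95
σ = (4, 2, 3, 1): 24 + 11 + 21 + 24 = 80
σ = (4, 3, 1, 2): 24 + 19 + 30 + 28 = 101
σ = (4, 3, 2, 1): 24 + 19 + (-2) + 24 = 65
Optimal value attained by: σ = (3, 1, 2, 4).
Answer: det⊕(T) = 21; verdict: NONSINGULAR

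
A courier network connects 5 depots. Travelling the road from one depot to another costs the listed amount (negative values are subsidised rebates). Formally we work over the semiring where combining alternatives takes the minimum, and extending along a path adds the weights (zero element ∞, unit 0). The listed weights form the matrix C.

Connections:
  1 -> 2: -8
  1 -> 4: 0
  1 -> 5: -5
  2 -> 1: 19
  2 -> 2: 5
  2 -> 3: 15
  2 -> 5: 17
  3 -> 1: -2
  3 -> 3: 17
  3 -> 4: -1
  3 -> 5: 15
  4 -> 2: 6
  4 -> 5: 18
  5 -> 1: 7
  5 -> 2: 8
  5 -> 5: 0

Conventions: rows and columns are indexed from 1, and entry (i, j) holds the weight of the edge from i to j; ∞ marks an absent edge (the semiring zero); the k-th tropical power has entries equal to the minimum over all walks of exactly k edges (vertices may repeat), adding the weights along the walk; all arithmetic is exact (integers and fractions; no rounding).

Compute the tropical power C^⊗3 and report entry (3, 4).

C^⊗2:
  [2, -3, 7, ∞, -5]
  [13, 10, 20, 14, 14]
  [15, -10, 34, -2, -7]
  [25, 11, 21, ∞, 18]
  [7, -1, 23, 7, 0]
C^⊗3:
  [2, -6, 12, 2, -5]
  [18, 5, 25, 13, 8]
  [0, -5, 5, 15, -7]
  [19, 16, 26, 20, 18]
  [7, -1, 14, 7, 0]
Key observation: the optimum is the walk 3->3->1->4, with weight 17 + (-2) + 0 = 15.
Optimal value attained by: walk 3->3->1->4.
Answer: (C^⊗3)[3][4] = 15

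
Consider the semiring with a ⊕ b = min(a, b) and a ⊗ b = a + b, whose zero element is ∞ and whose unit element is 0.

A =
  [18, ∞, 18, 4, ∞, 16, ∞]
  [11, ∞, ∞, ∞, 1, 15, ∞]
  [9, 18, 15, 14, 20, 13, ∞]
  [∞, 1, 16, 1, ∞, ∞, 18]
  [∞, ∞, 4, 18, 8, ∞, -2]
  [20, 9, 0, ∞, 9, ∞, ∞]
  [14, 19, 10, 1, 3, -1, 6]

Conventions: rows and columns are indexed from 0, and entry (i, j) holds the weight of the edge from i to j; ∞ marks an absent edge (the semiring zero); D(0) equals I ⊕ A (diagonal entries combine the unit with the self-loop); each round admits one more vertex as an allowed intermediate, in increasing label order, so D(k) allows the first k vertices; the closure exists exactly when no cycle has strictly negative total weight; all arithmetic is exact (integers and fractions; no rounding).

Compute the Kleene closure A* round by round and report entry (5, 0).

D(0):
  [0, ∞, 18, 4, ∞, 16, ∞]
  [11, 0, ∞, ∞, 1, 15, ∞]
  [9, 18, 0, 14, 20, 13, ∞]
  [∞, 1, 16, 0, ∞, ∞, 18]
  [∞, ∞, 4, 18, 0, ∞, -2]
  [20, 9, 0, ∞, 9, 0, ∞]
  [14, 19, 10, 1, 3, -1, 0]
D(1):
  [0, ∞, 18, 4, ∞, 16, ∞]
  [11, 0, 29, 15, 1, 15, ∞]
  [9, 18, 0, 13, 20, 13, ∞]
  [∞, 1, 16, 0, ∞, ∞, 18]
  [∞, ∞, 4, 18, 0, ∞, -2]
  [20, 9, 0, 24, 9, 0, ∞]
  [14, 19, 10, 1, 3, -1, 0]
D(2):
  [0, ∞, 18, 4, ∞, 16, ∞]
  [11, 0, 29, 15, 1, 15, ∞]
  [9, 18, 0, 13, 19, 13, ∞]
  [12, 1, 16, 0, 2, 16, 18]
  [∞, ∞, 4, 18, 0, ∞, -2]
  [20, 9, 0, 24, 9, 0, ∞]
  [14, 19, 10, 1, 3, -1, 0]
D(3):
  [0, 36, 18, 4, 37, 16, ∞]
  [11, 0, 29, 15, 1, 15, ∞]
  [9, 18, 0, 13, 19, 13, ∞]
  [12, 1, 16, 0, 2, 16, 18]
  [13, 22, 4, 17, 0, 17, -2]
  [9, 9, 0, 13, 9, 0, ∞]
  [14, 19, 10, 1, 3, -1, 0]
D(4):
  [0, 5, 18, 4, 6, 16, 22]
  [11, 0, 29, 15, 1, 15, 33]
  [9, 14, 0, 13, 15, 13, 31]
  [12, 1, 16, 0, 2, 16, 18]
  [13, 18, 4, 17, 0, 17, -2]
  [9, 9, 0, 13, 9, 0, 31]
  [13, 2, 10, 1, 3, -1, 0]
D(5):
  [0, 5, 10, 4, 6, 16, 4]
  [11, 0, 5, 15, 1, 15, -1]
  [9, 14, 0, 13, 15, 13, 13]
  [12, 1, 6, 0, 2, 16, 0]
  [13, 18, 4, 17, 0, 17, -2]
  [9, 9, 0, 13, 9, 0, 7]
  [13, 2, 7, 1, 3, -1, 0]
D(6):
  [0, 5, 10, 4, 6, 16, 4]
  [11, 0, 5, 15, 1, 15, -1]
  [9, 14, 0, 13, 15, 13, 13]
  [12, 1, 6, 0, 2, 16, 0]
  [13, 18, 4, 17, 0, 17, -2]
  [9, 9, 0, 13, 9, 0, 7]
  [8, 2, -1, 1, 3, -1, 0]
D(7):
  [0, 5, 3, 4, 6, 3, 4]
  [7, 0, -2, 0, 1, -2, -1]
  [9, 14, 0, 13, 15, 12, 13]
  [8, 1, -1, 0, 2, -1, 0]
  [6, 0, -3, -1, 0, -3, -2]
  [9, 9, 0, 8, 9, 0, 7]
  [8, 2, -1, 1, 3, -1, 0]
Answer: A*[5][0] = 9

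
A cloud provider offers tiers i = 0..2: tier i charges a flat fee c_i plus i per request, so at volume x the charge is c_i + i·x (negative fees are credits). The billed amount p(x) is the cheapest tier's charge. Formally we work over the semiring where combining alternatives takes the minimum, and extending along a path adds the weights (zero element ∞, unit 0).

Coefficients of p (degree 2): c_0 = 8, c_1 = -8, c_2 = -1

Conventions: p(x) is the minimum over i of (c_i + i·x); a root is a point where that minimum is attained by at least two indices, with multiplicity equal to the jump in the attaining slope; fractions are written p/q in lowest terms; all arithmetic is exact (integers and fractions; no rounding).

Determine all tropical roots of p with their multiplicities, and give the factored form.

hull edge (i=0, c=8) to (i=1, c=-8): slope -16, span 1
hull edge (i=1, c=-8) to (i=2, c=-1): slope 7, span 1
Factored form: p(x) = -1 ⊗ (x ⊕ (-7)) ⊗ (x ⊕ 16)
Answer: roots = -7 (mult 1), 16 (mult 1)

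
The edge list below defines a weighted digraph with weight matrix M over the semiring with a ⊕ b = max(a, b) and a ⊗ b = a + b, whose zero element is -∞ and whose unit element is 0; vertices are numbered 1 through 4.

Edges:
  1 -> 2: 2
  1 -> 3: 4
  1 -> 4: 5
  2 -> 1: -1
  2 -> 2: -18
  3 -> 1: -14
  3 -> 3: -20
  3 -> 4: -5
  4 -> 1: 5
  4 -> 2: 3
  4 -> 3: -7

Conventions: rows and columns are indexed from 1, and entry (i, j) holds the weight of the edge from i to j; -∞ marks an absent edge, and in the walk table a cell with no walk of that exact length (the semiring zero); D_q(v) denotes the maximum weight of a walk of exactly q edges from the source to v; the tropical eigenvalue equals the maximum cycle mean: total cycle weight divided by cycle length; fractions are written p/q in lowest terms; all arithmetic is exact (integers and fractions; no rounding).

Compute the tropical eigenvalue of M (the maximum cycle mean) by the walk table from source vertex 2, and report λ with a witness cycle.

q=0: [-∞, 0, -∞, -∞]
q=1: [-1, -18, -∞, -∞]
q=2: [-19, 1, 3, 4]
q=3: [9, 7, -3, -2]
q=4: [6, 11, 13, 14]
Optimal cycle mean attained by: cycle 1->4->1, total 5 + 5, length 2.
Answer: λ = 5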